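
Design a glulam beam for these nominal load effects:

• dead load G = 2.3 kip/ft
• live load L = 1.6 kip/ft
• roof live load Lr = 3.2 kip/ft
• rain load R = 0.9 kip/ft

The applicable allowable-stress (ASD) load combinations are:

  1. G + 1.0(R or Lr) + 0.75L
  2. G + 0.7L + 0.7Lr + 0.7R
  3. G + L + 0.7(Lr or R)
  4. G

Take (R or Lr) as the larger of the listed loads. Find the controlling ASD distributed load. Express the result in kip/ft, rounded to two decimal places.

6.70 kip/ft

(R or Lr) → Lr = 3.2 kip/ft; (Lr or R) → Lr = 3.2 kip/ft.
1. 1.0(2.3) + 1.0(3.2) + 0.75(1.6) = 2.30 + 3.20 + 1.20 = 6.70
2. 1.0(2.3) + 0.7(1.6) + 0.7(3.2) + 0.7(0.9) = 2.30 + 1.12 + 2.24 + 0.63 = 6.29
3. 1.0(2.3) + 1.0(1.6) + 0.7(3.2) = 2.30 + 1.60 + 2.24 = 6.14
4. 1.0(2.3) = 2.30
The controlling combination is 1, giving 6.70 kip/ft.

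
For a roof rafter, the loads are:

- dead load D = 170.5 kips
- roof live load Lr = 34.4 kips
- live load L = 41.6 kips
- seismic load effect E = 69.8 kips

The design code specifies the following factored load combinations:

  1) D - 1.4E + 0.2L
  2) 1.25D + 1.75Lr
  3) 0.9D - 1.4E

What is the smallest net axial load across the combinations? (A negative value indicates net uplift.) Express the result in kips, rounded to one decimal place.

1) 1.0(170.5) - 1.4(69.8) + 0.2(41.6) = 170.5 - 97.7 + 8.3 = 81.1
2) 1.25(170.5) + 1.75(34.4) = 213.1 + 60.2 = 273.3
3) 0.9(170.5) - 1.4(69.8) = 55.7
Combination 3 gives the minimum: 55.7 kips.

55.7 kips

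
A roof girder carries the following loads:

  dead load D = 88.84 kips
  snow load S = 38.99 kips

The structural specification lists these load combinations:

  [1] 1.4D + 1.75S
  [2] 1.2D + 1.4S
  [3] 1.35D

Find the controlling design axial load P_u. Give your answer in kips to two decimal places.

192.61 kips

[1] 1.4(88.84) + 1.75(38.99) = 124.38 + 68.23 = 192.61
[2] 1.2(88.84) + 1.4(38.99) = 161.19
[3] 1.35(88.84) = 119.93
Combination 1 governs: P_u = 192.61 kips.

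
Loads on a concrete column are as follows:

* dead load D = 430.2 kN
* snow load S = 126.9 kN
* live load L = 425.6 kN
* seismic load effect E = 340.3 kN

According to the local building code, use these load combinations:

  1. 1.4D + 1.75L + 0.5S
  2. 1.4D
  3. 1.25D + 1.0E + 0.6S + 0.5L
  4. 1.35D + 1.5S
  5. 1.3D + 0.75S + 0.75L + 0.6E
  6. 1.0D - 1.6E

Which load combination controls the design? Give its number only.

1. 1.4(430.2) + 1.75(425.6) + 0.5(126.9) = 602.28 + 744.80 + 63.45 = 1410.53
2. 1.4(430.2) = 602.28
3. 1.25(430.2) + 1.0(340.3) + 0.6(126.9) + 0.5(425.6) = 537.75 + 340.30 + 76.14 + 212.80 = 1166.99
4. 1.35(430.2) + 1.5(126.9) = 580.77 + 190.35 = 771.12
5. 1.3(430.2) + 0.75(126.9) + 0.75(425.6) + 0.6(340.3) = 559.26 + 95.18 + 319.20 + 204.18 = 1177.82
6. 1.0(430.2) - 1.6(340.3) = 430.20 - 544.48 = -114.28
The largest value is 1410.53 kN from combination 1.

Combination 1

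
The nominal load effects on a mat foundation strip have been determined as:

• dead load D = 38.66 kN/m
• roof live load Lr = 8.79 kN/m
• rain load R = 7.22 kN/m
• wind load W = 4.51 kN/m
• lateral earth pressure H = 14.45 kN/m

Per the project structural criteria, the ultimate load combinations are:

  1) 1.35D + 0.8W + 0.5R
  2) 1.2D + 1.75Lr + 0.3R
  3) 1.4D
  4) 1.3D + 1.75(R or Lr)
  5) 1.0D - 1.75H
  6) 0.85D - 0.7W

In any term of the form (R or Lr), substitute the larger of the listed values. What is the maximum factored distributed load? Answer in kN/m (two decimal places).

(R or Lr) → Lr = 8.79 kN/m.
1) 1.35(38.66) + 0.8(4.51) + 0.5(7.22) = 59.41
2) 1.2(38.66) + 1.75(8.79) + 0.3(7.22) = 63.94
3) 1.4(38.66) = 54.12
4) 1.3(38.66) + 1.75(8.79) = 65.64
5) 1.0(38.66) - 1.75(14.45) = 13.37
6) 0.85(38.66) - 0.7(4.51) = 29.70
Combination 4 governs: w_u = 65.64 kN/m.

65.64 kN/m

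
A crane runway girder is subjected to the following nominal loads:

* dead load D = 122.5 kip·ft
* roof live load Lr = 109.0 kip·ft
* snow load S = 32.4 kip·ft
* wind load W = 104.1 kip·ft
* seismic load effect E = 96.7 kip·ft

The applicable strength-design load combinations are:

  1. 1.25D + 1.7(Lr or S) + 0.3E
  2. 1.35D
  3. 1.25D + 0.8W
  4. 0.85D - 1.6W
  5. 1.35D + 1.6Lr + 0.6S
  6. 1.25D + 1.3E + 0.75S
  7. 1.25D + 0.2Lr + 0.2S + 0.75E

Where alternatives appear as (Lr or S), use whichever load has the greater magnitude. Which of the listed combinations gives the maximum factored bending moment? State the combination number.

(Lr or S) → Lr = 109.0 kip·ft.
1. 1.25(122.5) + 1.7(109.0) + 0.3(96.7) = 153.13 + 185.30 + 29.01 = 367.44
2. 1.35(122.5) = 165.38
3. 1.25(122.5) + 0.8(104.1) = 153.13 + 83.28 = 236.41
4. 0.85(122.5) - 1.6(104.1) = -62.44
5. 1.35(122.5) + 1.6(109.0) + 0.6(32.4) = 165.38 + 174.40 + 19.44 = 359.22
6. 1.25(122.5) + 1.3(96.7) + 0.75(32.4) = 153.13 + 125.71 + 24.30 = 303.14
7. 1.25(122.5) + 0.2(109.0) + 0.2(32.4) + 0.75(96.7) = 253.93
The largest value is 367.44 kip·ft from combination 1.

Combination 1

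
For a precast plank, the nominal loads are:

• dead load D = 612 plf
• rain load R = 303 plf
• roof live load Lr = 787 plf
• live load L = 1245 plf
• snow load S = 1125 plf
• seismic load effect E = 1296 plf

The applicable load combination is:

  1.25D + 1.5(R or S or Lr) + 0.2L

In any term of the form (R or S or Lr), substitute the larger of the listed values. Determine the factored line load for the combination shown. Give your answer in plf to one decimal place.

2701.5 plf

(R or S or Lr) → S = 1125 plf.
1.25(612) + 1.5(1125) + 0.2(1245) = 765.0 + 1687.5 + 249.0 = 2701.5
w_u = 2701.5 plf.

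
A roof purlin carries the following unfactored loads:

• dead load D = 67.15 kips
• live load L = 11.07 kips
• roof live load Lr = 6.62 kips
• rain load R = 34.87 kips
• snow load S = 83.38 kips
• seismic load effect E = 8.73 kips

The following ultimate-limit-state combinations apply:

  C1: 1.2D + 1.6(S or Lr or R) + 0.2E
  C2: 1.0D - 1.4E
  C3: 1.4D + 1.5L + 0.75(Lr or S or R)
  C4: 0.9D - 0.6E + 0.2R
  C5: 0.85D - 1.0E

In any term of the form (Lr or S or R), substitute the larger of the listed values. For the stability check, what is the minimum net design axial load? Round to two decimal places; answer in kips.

(S or Lr or R) → S = 83.38 kips; (Lr or S or R) → S = 83.38 kips.
C1: 1.2(67.15) + 1.6(83.38) + 0.2(8.73) = 215.73
C2: 1.0(67.15) - 1.4(8.73) = 67.15 - 12.22 = 54.93
C3: 1.4(67.15) + 1.5(11.07) + 0.75(83.38) = 173.15
C4: 0.9(67.15) - 0.6(8.73) + 0.2(34.87) = 60.44 - 5.24 + 6.97 = 62.17
C5: 0.85(67.15) - 1.0(8.73) = 57.08 - 8.73 = 48.35
Combination 5 gives the minimum: 48.35 kips.

48.35 kips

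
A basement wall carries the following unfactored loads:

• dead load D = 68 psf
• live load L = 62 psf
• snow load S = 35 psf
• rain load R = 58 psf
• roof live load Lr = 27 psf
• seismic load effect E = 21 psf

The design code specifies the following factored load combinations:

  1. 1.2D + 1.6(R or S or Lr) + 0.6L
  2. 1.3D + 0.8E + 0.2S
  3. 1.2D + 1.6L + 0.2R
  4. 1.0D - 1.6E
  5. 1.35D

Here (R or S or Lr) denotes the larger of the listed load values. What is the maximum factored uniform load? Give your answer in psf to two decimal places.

(R or S or Lr) → R = 58 psf.
1. 1.2(68) + 1.6(58) + 0.6(62) = 211.60
2. 1.3(68) + 0.8(21) + 0.2(35) = 112.20
3. 1.2(68) + 1.6(62) + 0.2(58) = 192.40
4. 1.0(68) - 1.6(21) = 34.40
5. 1.35(68) = 91.80
Maximum is from combination 1.

211.60 psf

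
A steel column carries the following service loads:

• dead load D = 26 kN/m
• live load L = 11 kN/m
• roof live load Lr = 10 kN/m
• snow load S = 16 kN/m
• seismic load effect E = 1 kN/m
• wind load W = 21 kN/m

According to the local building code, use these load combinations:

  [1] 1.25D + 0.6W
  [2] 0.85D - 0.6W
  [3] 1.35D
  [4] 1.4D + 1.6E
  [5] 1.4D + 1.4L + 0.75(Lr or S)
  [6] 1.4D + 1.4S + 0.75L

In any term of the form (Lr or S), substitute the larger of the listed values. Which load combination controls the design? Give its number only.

Combination 6

(Lr or S) → S = 16 kN/m.
[1] 1.25(26) + 0.6(21) = 32.5 + 12.6 = 45.1
[2] 0.85(26) - 0.6(21) = 22.1 - 12.6 = 9.5
[3] 1.35(26) = 35.1
[4] 1.4(26) + 1.6(1) = 36.4 + 1.6 = 38.0
[5] 1.4(26) + 1.4(11) + 0.75(16) = 36.4 + 15.4 + 12.0 = 63.8
[6] 1.4(26) + 1.4(16) + 0.75(11) = 36.4 + 22.4 + 8.3 = 67.1
The largest value is 67.1 kN/m from combination 6.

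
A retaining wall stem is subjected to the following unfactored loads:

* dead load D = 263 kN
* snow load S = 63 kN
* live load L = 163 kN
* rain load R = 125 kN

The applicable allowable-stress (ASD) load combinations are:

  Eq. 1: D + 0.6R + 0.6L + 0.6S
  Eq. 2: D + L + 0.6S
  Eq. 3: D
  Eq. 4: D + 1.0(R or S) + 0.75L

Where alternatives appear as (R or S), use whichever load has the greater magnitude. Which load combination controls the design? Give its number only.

(R or S) → R = 125 kN.
Eq. 1: 1.0(263) + 0.6(125) + 0.6(163) + 0.6(63) = 263.00 + 75.00 + 97.80 + 37.80 = 473.60
Eq. 2: 1.0(263) + 1.0(163) + 0.6(63) = 263.00 + 163.00 + 37.80 = 463.80
Eq. 3: 1.0(263) = 263.00
Eq. 4: 1.0(263) + 1.0(125) + 0.75(163) = 263.00 + 125.00 + 122.25 = 510.25
The largest value is 510.25 kN from combination 4.

Combination 4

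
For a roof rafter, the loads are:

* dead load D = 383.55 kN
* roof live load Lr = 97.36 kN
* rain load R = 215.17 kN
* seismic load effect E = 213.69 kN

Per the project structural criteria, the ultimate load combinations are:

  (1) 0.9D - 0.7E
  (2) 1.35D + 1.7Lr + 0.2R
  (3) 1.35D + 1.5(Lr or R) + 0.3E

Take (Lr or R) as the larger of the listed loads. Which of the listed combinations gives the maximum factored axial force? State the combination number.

(Lr or R) → R = 215.17 kN.
(1) 0.9(383.55) - 0.7(213.69) = 195.61
(2) 1.35(383.55) + 1.7(97.36) + 0.2(215.17) = 726.34
(3) 1.35(383.55) + 1.5(215.17) + 0.3(213.69) = 904.65
The largest value is 904.65 kN from combination 3.

Combination 3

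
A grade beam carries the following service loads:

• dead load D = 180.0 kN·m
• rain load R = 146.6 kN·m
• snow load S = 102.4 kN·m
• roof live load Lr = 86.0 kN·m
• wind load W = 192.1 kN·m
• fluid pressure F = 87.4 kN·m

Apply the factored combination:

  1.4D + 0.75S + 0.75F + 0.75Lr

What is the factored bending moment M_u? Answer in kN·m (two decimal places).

458.85 kN·m

1.4(180.0) + 0.75(102.4) + 0.75(87.4) + 0.75(86.0) = 252.00 + 76.80 + 65.55 + 64.50 = 458.85
M_u = 458.85 kN·m.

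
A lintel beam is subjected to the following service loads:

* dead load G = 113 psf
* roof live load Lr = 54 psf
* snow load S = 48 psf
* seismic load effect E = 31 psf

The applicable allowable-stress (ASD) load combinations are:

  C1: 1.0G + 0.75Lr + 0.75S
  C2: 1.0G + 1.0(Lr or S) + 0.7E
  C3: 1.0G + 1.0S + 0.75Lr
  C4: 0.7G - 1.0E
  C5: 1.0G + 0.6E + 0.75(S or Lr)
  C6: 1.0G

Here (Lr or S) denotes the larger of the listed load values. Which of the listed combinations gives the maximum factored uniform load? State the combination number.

(Lr or S) → Lr = 54 psf; (S or Lr) → Lr = 54 psf.
C1: 1.0(113) + 0.75(54) + 0.75(48) = 113.00 + 40.50 + 36.00 = 189.50
C2: 1.0(113) + 1.0(54) + 0.7(31) = 113.00 + 54.00 + 21.70 = 188.70
C3: 1.0(113) + 1.0(48) + 0.75(54) = 113.00 + 48.00 + 40.50 = 201.50
C4: 0.7(113) - 1.0(31) = 79.10 - 31.00 = 48.10
C5: 1.0(113) + 0.6(31) + 0.75(54) = 113.00 + 18.60 + 40.50 = 172.10
C6: 1.0(113) = 113.00
The largest value is 201.50 psf from combination 3.

Combination 3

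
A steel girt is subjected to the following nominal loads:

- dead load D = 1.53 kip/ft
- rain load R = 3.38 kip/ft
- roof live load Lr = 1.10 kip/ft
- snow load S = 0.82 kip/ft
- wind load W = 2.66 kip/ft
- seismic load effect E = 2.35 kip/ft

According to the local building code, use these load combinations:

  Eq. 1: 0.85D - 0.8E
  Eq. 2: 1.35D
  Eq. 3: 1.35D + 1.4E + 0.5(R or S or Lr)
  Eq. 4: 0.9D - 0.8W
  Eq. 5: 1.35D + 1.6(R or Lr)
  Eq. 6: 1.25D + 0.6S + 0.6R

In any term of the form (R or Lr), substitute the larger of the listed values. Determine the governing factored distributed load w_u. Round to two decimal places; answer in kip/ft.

(R or S or Lr) → R = 3.38 kip/ft; (R or Lr) → R = 3.38 kip/ft.
Eq. 1: 0.85(1.53) - 0.8(2.35) = 1.30 - 1.88 = -0.58
Eq. 2: 1.35(1.53) = 2.07
Eq. 3: 1.35(1.53) + 1.4(2.35) + 0.5(3.38) = 2.07 + 3.29 + 1.69 = 7.05
Eq. 4: 0.9(1.53) - 0.8(2.66) = 1.38 - 2.13 = -0.75
Eq. 5: 1.35(1.53) + 1.6(3.38) = 7.47
Eq. 6: 1.25(1.53) + 0.6(0.82) + 0.6(3.38) = 1.91 + 0.49 + 2.03 = 4.43
The controlling combination is 5, giving 7.47 kip/ft.

7.47 kip/ft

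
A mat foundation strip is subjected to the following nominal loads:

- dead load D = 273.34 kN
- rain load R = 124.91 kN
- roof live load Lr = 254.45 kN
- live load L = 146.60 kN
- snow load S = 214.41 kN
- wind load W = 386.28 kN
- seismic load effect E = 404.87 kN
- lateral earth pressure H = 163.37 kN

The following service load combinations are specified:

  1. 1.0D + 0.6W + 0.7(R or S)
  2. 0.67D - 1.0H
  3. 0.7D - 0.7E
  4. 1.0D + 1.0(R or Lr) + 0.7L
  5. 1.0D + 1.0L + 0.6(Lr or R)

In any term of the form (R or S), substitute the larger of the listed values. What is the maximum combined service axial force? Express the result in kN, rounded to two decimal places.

655.20 kN

(R or S) → S = 214.41 kN; (R or Lr) → Lr = 254.45 kN; (Lr or R) → Lr = 254.45 kN.
1. 1.0(273.34) + 0.6(386.28) + 0.7(214.41) = 655.20
2. 0.67(273.34) - 1.0(163.37) = 19.77
3. 0.7(273.34) - 0.7(404.87) = -92.07
4. 1.0(273.34) + 1.0(254.45) + 0.7(146.60) = 630.41
5. 1.0(273.34) + 1.0(146.60) + 0.6(254.45) = 572.61
Combination 1 governs: N = 655.20 kN.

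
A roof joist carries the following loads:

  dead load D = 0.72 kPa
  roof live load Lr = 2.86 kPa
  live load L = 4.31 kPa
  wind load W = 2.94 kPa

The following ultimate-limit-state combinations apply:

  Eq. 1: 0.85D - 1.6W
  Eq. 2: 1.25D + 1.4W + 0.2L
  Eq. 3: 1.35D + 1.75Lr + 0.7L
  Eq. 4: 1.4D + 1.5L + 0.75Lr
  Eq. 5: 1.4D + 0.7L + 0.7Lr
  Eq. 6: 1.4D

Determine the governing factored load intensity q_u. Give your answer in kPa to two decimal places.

Eq. 1: 0.85(0.72) - 1.6(2.94) = 0.61 - 4.70 = -4.09
Eq. 2: 1.25(0.72) + 1.4(2.94) + 0.2(4.31) = 0.90 + 4.12 + 0.86 = 5.88
Eq. 3: 1.35(0.72) + 1.75(2.86) + 0.7(4.31) = 8.99
Eq. 4: 1.4(0.72) + 1.5(4.31) + 0.75(2.86) = 9.62
Eq. 5: 1.4(0.72) + 0.7(4.31) + 0.7(2.86) = 1.01 + 3.02 + 2.00 = 6.03
Eq. 6: 1.4(0.72) = 1.01
Maximum is from combination 4.

9.62 kPa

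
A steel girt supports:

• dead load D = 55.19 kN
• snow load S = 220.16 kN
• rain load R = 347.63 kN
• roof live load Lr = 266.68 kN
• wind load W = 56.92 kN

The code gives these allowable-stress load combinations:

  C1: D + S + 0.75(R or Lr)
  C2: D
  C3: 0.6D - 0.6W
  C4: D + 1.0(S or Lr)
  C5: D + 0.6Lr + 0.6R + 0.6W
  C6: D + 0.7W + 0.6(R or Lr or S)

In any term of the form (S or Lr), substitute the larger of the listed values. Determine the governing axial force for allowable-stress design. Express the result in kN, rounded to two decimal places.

(R or Lr) → R = 347.63 kN; (S or Lr) → Lr = 266.68 kN; (R or Lr or S) → R = 347.63 kN.
C1: 1.0(55.19) + 1.0(220.16) + 0.75(347.63) = 536.07
C2: 1.0(55.19) = 55.19
C3: 0.6(55.19) - 0.6(56.92) = -1.04
C4: 1.0(55.19) + 1.0(266.68) = 321.87
C5: 1.0(55.19) + 0.6(266.68) + 0.6(347.63) + 0.6(56.92) = 457.93
C6: 1.0(55.19) + 0.7(56.92) + 0.6(347.63) = 303.61
The controlling combination is 1, giving 536.07 kN.

536.07 kN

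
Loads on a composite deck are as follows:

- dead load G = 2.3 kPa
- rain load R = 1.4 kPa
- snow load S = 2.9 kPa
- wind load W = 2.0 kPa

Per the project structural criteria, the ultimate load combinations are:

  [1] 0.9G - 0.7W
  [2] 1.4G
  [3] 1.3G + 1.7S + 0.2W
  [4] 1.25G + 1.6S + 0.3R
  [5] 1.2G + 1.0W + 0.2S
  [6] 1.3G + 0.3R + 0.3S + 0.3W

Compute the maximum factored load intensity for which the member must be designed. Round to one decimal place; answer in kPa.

[1] 0.9(2.3) - 0.7(2.0) = 2.1 - 1.4 = 0.7
[2] 1.4(2.3) = 3.2
[3] 1.3(2.3) + 1.7(2.9) + 0.2(2.0) = 3.0 + 4.9 + 0.4 = 8.3
[4] 1.25(2.3) + 1.6(2.9) + 0.3(1.4) = 2.9 + 4.6 + 0.4 = 7.9
[5] 1.2(2.3) + 1.0(2.0) + 0.2(2.9) = 5.3
[6] 1.3(2.3) + 0.3(1.4) + 0.3(2.9) + 0.3(2.0) = 3.0 + 0.4 + 0.9 + 0.6 = 4.9
Combination 3 governs: q_u = 8.3 kPa.

8.3 kPa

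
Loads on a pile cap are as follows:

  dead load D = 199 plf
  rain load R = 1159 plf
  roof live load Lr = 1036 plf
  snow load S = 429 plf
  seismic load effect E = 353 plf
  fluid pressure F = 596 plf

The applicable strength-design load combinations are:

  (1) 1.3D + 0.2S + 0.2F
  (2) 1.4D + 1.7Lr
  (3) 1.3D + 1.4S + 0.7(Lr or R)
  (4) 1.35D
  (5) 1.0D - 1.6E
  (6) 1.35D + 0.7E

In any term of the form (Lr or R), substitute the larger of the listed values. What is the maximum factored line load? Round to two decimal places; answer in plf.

2039.80 plf

(Lr or R) → R = 1159 plf.
(1) 1.3(199) + 0.2(429) + 0.2(596) = 463.70
(2) 1.4(199) + 1.7(1036) = 2039.80
(3) 1.3(199) + 1.4(429) + 0.7(1159) = 1670.60
(4) 1.35(199) = 268.65
(5) 1.0(199) - 1.6(353) = -365.80
(6) 1.35(199) + 0.7(353) = 515.75
Maximum is from combination 2.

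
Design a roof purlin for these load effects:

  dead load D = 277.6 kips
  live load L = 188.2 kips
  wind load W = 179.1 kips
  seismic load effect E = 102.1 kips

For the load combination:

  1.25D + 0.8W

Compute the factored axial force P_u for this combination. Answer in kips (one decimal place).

490.3 kips

1.25(277.6) + 0.8(179.1) = 347.0 + 143.3 = 490.3
P_u = 490.3 kips.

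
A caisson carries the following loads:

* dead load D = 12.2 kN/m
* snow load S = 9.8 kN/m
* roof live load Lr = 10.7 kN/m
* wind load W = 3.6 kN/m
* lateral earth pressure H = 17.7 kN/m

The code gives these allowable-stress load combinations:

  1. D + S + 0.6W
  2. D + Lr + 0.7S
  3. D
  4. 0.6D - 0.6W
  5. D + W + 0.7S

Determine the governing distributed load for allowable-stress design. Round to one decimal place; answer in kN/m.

29.8 kN/m

1. 1.0(12.2) + 1.0(9.8) + 0.6(3.6) = 12.2 + 9.8 + 2.2 = 24.2
2. 1.0(12.2) + 1.0(10.7) + 0.7(9.8) = 12.2 + 10.7 + 6.9 = 29.8
3. 1.0(12.2) = 12.2
4. 0.6(12.2) - 0.6(3.6) = 5.2
5. 1.0(12.2) + 1.0(3.6) + 0.7(9.8) = 12.2 + 3.6 + 6.9 = 22.7
Combination 2 governs: w = 29.8 kN/m.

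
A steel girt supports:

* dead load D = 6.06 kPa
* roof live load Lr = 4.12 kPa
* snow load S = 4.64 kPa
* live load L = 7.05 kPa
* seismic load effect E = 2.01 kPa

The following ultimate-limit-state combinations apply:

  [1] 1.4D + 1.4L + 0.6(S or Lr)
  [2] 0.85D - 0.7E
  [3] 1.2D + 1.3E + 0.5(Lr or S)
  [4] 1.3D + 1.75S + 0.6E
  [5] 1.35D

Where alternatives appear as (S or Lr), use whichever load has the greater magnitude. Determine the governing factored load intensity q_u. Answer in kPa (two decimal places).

(S or Lr) → S = 4.64 kPa; (Lr or S) → S = 4.64 kPa.
[1] 1.4(6.06) + 1.4(7.05) + 0.6(4.64) = 21.14
[2] 0.85(6.06) - 0.7(2.01) = 5.15 - 1.41 = 3.74
[3] 1.2(6.06) + 1.3(2.01) + 0.5(4.64) = 12.21
[4] 1.3(6.06) + 1.75(4.64) + 0.6(2.01) = 17.20
[5] 1.35(6.06) = 8.18
Maximum is from combination 1.

21.14 kPa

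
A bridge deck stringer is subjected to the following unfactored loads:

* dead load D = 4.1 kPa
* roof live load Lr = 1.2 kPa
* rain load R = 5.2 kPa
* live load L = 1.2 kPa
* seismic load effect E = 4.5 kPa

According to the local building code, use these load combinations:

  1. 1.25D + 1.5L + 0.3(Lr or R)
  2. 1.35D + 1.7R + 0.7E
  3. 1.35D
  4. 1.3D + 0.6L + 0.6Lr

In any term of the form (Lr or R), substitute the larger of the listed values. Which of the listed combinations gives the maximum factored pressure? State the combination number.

Combination 2

(Lr or R) → R = 5.2 kPa.
1. 1.25(4.1) + 1.5(1.2) + 0.3(5.2) = 5.1 + 1.8 + 1.6 = 8.5
2. 1.35(4.1) + 1.7(5.2) + 0.7(4.5) = 5.5 + 8.8 + 3.2 = 17.5
3. 1.35(4.1) = 5.5
4. 1.3(4.1) + 0.6(1.2) + 0.6(1.2) = 6.8
The largest value is 17.5 kPa from combination 2.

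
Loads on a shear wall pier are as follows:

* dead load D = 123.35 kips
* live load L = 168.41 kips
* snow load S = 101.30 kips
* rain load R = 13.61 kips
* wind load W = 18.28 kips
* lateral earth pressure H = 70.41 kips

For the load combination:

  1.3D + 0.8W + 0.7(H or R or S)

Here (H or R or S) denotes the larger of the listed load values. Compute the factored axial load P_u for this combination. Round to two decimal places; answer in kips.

245.89 kips

(H or R or S) → S = 101.30 kips.
1.3(123.35) + 0.8(18.28) + 0.7(101.30) = 160.36 + 14.62 + 70.91 = 245.89
P_u = 245.89 kips.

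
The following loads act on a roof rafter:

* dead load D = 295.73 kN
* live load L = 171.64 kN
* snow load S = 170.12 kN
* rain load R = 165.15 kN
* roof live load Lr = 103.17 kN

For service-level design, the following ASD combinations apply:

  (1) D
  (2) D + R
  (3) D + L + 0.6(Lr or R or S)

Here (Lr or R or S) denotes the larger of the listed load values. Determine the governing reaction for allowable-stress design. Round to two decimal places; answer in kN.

569.44 kN

(Lr or R or S) → S = 170.12 kN.
(1) 1.0(295.73) = 295.73
(2) 1.0(295.73) + 1.0(165.15) = 295.73 + 165.15 = 460.88
(3) 1.0(295.73) + 1.0(171.64) + 0.6(170.12) = 295.73 + 171.64 + 102.07 = 569.44
The controlling combination is 3, giving 569.44 kN.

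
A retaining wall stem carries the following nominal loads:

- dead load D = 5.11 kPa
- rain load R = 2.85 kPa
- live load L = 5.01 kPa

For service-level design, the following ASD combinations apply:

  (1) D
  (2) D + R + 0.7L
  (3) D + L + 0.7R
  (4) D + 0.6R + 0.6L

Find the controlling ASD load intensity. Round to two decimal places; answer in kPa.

(1) 1.0(5.11) = 5.11
(2) 1.0(5.11) + 1.0(2.85) + 0.7(5.01) = 11.47
(3) 1.0(5.11) + 1.0(5.01) + 0.7(2.85) = 12.12
(4) 1.0(5.11) + 0.6(2.85) + 0.6(5.01) = 9.83
Maximum is from combination 3.

12.12 kPa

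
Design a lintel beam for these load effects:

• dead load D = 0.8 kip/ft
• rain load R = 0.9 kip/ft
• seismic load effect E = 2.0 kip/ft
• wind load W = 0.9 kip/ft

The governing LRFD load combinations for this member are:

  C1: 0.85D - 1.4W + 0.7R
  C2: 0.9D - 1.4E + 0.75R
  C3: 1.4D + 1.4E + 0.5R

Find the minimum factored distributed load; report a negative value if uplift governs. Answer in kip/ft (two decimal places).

C1: 0.85(0.8) - 1.4(0.9) + 0.7(0.9) = 0.05
C2: 0.9(0.8) - 1.4(2.0) + 0.75(0.9) = -1.41
C3: 1.4(0.8) + 1.4(2.0) + 0.5(0.9) = 4.37
Combination 2 gives the minimum: -1.41 kip/ft.

-1.41 kip/ft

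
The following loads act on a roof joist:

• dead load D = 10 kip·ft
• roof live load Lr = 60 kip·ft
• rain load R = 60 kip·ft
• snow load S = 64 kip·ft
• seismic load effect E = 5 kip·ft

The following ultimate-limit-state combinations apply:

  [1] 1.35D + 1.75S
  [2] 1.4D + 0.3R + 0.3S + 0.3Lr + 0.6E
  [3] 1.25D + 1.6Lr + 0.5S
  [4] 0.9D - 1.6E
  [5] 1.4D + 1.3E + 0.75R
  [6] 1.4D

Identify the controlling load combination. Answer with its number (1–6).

Combination 3

[1] 1.35(10) + 1.75(64) = 125.5
[2] 1.4(10) + 0.3(60) + 0.3(64) + 0.3(60) + 0.6(5) = 72.2
[3] 1.25(10) + 1.6(60) + 0.5(64) = 140.5
[4] 0.9(10) - 1.6(5) = 1.0
[5] 1.4(10) + 1.3(5) + 0.75(60) = 65.5
[6] 1.4(10) = 14.0
The largest value is 140.5 kip·ft from combination 3.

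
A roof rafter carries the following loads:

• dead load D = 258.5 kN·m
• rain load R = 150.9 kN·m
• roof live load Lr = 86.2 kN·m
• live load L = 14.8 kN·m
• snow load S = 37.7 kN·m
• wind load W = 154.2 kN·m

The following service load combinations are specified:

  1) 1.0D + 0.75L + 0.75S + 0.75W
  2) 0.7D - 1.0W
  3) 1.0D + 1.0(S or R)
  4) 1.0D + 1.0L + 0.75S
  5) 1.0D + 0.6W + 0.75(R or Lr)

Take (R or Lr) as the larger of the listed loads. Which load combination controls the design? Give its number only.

(S or R) → R = 150.9 kN·m; (R or Lr) → R = 150.9 kN·m.
1) 1.0(258.5) + 0.75(14.8) + 0.75(37.7) + 0.75(154.2) = 413.5
2) 0.7(258.5) - 1.0(154.2) = 26.8
3) 1.0(258.5) + 1.0(150.9) = 409.4
4) 1.0(258.5) + 1.0(14.8) + 0.75(37.7) = 301.6
5) 1.0(258.5) + 0.6(154.2) + 0.75(150.9) = 464.2
The largest value is 464.2 kN·m from combination 5.

Combination 5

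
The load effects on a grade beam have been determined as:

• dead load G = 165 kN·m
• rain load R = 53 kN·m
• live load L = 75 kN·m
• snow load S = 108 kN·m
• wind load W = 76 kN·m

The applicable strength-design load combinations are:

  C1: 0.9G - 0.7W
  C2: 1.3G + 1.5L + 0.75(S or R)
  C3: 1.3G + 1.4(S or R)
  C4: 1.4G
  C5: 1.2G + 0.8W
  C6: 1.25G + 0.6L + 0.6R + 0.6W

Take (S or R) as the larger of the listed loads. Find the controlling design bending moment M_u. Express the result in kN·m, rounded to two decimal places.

(S or R) → S = 108 kN·m.
C1: 0.9(165) - 0.7(76) = 95.30
C2: 1.3(165) + 1.5(75) + 0.75(108) = 408.00
C3: 1.3(165) + 1.4(108) = 365.70
C4: 1.4(165) = 231.00
C5: 1.2(165) + 0.8(76) = 258.80
C6: 1.25(165) + 0.6(75) + 0.6(53) + 0.6(76) = 328.65
Combination 2 governs: M_u = 408.00 kN·m.

408.00 kN·m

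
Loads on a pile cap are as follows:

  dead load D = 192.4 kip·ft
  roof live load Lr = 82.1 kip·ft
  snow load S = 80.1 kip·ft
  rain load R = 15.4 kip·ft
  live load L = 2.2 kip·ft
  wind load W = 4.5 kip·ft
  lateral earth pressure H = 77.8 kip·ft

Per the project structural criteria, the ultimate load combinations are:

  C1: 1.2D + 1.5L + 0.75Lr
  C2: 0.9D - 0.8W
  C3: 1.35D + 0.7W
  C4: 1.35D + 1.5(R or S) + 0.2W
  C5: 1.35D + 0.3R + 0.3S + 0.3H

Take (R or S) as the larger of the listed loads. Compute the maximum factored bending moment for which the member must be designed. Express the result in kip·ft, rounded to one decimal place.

380.8 kip·ft

(R or S) → S = 80.1 kip·ft.
C1: 1.2(192.4) + 1.5(2.2) + 0.75(82.1) = 295.8
C2: 0.9(192.4) - 0.8(4.5) = 169.6
C3: 1.35(192.4) + 0.7(4.5) = 262.9
C4: 1.35(192.4) + 1.5(80.1) + 0.2(4.5) = 380.8
C5: 1.35(192.4) + 0.3(15.4) + 0.3(80.1) + 0.3(77.8) = 311.7
The controlling combination is 4, giving 380.8 kip·ft.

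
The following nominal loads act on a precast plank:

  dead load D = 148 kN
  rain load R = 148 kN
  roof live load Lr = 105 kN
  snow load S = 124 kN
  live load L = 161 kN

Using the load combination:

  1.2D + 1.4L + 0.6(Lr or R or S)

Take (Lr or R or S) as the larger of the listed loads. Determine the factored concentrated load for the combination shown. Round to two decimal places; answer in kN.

491.80 kN

(Lr or R or S) → R = 148 kN.
1.2(148) + 1.4(161) + 0.6(148) = 177.60 + 225.40 + 88.80 = 491.80
P_u = 491.80 kN.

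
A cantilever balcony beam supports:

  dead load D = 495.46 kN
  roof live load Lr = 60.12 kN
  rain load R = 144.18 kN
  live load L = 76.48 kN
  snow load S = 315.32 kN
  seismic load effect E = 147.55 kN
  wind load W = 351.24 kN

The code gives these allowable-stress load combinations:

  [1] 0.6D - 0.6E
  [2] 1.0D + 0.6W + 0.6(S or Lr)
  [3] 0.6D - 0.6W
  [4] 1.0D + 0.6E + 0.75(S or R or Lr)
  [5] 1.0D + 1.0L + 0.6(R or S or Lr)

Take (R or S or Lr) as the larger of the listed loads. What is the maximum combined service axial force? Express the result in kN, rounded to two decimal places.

895.40 kN

(S or Lr) → S = 315.32 kN; (S or R or Lr) → S = 315.32 kN; (R or S or Lr) → S = 315.32 kN.
[1] 0.6(495.46) - 0.6(147.55) = 297.28 - 88.53 = 208.75
[2] 1.0(495.46) + 0.6(351.24) + 0.6(315.32) = 895.40
[3] 0.6(495.46) - 0.6(351.24) = 86.53
[4] 1.0(495.46) + 0.6(147.55) + 0.75(315.32) = 495.46 + 88.53 + 236.49 = 820.48
[5] 1.0(495.46) + 1.0(76.48) + 0.6(315.32) = 495.46 + 76.48 + 189.19 = 761.13
The controlling combination is 2, giving 895.40 kN.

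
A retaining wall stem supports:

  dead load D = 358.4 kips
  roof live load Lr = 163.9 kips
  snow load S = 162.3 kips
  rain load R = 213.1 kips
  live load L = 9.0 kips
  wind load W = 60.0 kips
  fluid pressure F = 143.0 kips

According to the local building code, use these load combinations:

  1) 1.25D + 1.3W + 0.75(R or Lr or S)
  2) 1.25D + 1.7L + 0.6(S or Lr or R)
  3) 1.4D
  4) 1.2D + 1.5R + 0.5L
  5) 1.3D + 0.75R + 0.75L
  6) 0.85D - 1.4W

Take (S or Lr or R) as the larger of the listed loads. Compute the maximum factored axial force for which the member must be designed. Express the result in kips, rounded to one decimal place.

(R or Lr or S) → R = 213.1 kips; (S or Lr or R) → R = 213.1 kips.
1) 1.25(358.4) + 1.3(60.0) + 0.75(213.1) = 448.0 + 78.0 + 159.8 = 685.8
2) 1.25(358.4) + 1.7(9.0) + 0.6(213.1) = 448.0 + 15.3 + 127.9 = 591.2
3) 1.4(358.4) = 501.8
4) 1.2(358.4) + 1.5(213.1) + 0.5(9.0) = 754.2
5) 1.3(358.4) + 0.75(213.1) + 0.75(9.0) = 465.9 + 159.8 + 6.8 = 632.5
6) 0.85(358.4) - 1.4(60.0) = 304.6 - 84.0 = 220.6
Maximum is from combination 4.

754.2 kips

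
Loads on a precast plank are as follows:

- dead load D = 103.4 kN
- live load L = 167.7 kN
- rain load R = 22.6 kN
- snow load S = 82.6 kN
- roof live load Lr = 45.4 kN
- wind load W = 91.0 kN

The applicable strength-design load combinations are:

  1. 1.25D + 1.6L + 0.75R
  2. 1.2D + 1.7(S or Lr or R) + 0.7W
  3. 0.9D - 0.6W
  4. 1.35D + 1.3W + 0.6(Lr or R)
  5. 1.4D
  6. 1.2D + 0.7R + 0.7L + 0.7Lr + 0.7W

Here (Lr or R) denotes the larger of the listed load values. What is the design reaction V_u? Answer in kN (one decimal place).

414.5 kN

(S or Lr or R) → S = 82.6 kN; (Lr or R) → Lr = 45.4 kN.
1. 1.25(103.4) + 1.6(167.7) + 0.75(22.6) = 414.5
2. 1.2(103.4) + 1.7(82.6) + 0.7(91.0) = 328.2
3. 0.9(103.4) - 0.6(91.0) = 38.5
4. 1.35(103.4) + 1.3(91.0) + 0.6(45.4) = 285.1
5. 1.4(103.4) = 144.8
6. 1.2(103.4) + 0.7(22.6) + 0.7(167.7) + 0.7(45.4) + 0.7(91.0) = 352.8
Combination 1 governs: V_u = 414.5 kN.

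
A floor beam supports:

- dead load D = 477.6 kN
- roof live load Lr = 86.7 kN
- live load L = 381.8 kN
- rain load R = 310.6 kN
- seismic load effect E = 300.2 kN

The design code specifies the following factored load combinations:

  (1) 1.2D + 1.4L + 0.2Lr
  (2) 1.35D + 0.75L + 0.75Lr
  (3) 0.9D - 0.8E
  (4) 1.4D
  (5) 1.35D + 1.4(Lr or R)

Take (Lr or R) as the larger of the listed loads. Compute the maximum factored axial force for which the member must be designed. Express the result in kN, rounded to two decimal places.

1124.98 kN

(Lr or R) → R = 310.6 kN.
(1) 1.2(477.6) + 1.4(381.8) + 0.2(86.7) = 1124.98
(2) 1.35(477.6) + 0.75(381.8) + 0.75(86.7) = 996.14
(3) 0.9(477.6) - 0.8(300.2) = 189.68
(4) 1.4(477.6) = 668.64
(5) 1.35(477.6) + 1.4(310.6) = 1079.60
Combination 1 governs: N_u = 1124.98 kN.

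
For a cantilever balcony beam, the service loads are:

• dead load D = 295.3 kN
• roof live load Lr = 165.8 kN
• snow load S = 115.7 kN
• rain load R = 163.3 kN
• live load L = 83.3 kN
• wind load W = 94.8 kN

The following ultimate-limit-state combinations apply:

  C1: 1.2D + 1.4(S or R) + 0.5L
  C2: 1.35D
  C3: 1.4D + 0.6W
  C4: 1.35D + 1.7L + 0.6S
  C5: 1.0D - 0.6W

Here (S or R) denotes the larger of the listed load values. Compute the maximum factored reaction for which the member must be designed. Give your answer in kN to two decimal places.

624.63 kN

(S or R) → R = 163.3 kN.
C1: 1.2(295.3) + 1.4(163.3) + 0.5(83.3) = 624.63
C2: 1.35(295.3) = 398.66
C3: 1.4(295.3) + 0.6(94.8) = 470.30
C4: 1.35(295.3) + 1.7(83.3) + 0.6(115.7) = 609.69
C5: 1.0(295.3) - 0.6(94.8) = 238.42
Maximum is from combination 1.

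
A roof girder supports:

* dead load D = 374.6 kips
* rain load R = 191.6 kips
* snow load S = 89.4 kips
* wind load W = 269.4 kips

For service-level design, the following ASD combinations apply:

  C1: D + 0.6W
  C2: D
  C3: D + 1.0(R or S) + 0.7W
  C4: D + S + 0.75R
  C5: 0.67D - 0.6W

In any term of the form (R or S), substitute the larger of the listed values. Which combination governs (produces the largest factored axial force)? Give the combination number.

Combination 3

(R or S) → R = 191.6 kips.
C1: 1.0(374.6) + 0.6(269.4) = 374.60 + 161.64 = 536.24
C2: 1.0(374.6) = 374.60
C3: 1.0(374.6) + 1.0(191.6) + 0.7(269.4) = 374.60 + 191.60 + 188.58 = 754.78
C4: 1.0(374.6) + 1.0(89.4) + 0.75(191.6) = 374.60 + 89.40 + 143.70 = 607.70
C5: 0.67(374.6) - 0.6(269.4) = 250.98 - 161.64 = 89.34
The largest value is 754.78 kips from combination 3.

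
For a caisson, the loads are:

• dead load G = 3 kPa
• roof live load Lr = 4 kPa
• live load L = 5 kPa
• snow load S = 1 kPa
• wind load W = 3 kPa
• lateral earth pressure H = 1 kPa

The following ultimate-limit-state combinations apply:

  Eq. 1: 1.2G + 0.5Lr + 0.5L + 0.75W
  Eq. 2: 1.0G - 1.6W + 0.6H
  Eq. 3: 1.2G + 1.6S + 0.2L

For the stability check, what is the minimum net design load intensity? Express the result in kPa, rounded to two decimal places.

-1.20 kPa

Eq. 1: 1.2(3) + 0.5(4) + 0.5(5) + 0.75(3) = 3.60 + 2.00 + 2.50 + 2.25 = 10.35
Eq. 2: 1.0(3) - 1.6(3) + 0.6(1) = 3.00 - 4.80 + 0.60 = -1.20
Eq. 3: 1.2(3) + 1.6(1) + 0.2(5) = 3.60 + 1.60 + 1.00 = 6.20
Combination 2 gives the minimum: -1.20 kPa.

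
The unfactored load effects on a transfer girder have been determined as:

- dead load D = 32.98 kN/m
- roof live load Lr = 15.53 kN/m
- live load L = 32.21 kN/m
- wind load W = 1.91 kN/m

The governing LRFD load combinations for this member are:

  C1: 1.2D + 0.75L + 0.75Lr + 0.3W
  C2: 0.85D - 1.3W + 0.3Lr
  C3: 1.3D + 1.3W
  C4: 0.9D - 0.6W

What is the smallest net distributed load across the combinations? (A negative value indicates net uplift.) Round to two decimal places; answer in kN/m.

C1: 1.2(32.98) + 0.75(32.21) + 0.75(15.53) + 0.3(1.91) = 75.95
C2: 0.85(32.98) - 1.3(1.91) + 0.3(15.53) = 28.03 - 2.48 + 4.66 = 30.21
C3: 1.3(32.98) + 1.3(1.91) = 45.36
C4: 0.9(32.98) - 0.6(1.91) = 28.54
Combination 4 gives the minimum: 28.54 kN/m.

28.54 kN/m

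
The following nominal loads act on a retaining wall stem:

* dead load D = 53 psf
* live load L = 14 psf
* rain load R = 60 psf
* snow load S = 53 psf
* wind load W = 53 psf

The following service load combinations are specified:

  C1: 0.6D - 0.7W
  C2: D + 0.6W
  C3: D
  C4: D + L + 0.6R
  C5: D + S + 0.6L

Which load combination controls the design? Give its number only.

C1: 0.6(53) - 0.7(53) = 31.8 - 37.1 = -5.3
C2: 1.0(53) + 0.6(53) = 53.0 + 31.8 = 84.8
C3: 1.0(53) = 53.0
C4: 1.0(53) + 1.0(14) + 0.6(60) = 53.0 + 14.0 + 36.0 = 103.0
C5: 1.0(53) + 1.0(53) + 0.6(14) = 53.0 + 53.0 + 8.4 = 114.4
The largest value is 114.4 psf from combination 5.

Combination 5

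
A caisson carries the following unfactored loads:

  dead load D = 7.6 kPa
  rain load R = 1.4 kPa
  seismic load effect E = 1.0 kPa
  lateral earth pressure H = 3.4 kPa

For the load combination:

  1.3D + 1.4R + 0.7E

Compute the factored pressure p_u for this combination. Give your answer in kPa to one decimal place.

12.5 kPa

1.3(7.6) + 1.4(1.4) + 0.7(1.0) = 12.5
p_u = 12.5 kPa.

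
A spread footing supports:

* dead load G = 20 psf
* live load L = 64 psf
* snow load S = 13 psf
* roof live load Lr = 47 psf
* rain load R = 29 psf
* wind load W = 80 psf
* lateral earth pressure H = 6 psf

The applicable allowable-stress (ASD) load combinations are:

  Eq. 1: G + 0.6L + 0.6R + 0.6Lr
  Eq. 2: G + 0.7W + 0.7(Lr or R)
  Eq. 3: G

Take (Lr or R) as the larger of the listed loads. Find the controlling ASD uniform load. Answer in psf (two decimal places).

(Lr or R) → Lr = 47 psf.
Eq. 1: 1.0(20) + 0.6(64) + 0.6(29) + 0.6(47) = 20.00 + 38.40 + 17.40 + 28.20 = 104.00
Eq. 2: 1.0(20) + 0.7(80) + 0.7(47) = 20.00 + 56.00 + 32.90 = 108.90
Eq. 3: 1.0(20) = 20.00
Combination 2 governs: q = 108.90 psf.

108.90 psf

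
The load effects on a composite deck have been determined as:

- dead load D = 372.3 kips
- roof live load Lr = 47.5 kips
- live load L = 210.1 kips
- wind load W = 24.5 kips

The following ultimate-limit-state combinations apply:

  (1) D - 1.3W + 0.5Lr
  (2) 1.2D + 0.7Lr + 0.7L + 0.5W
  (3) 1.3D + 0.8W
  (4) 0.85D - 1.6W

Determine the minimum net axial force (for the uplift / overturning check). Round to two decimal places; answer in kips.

277.26 kips

(1) 1.0(372.3) - 1.3(24.5) + 0.5(47.5) = 364.20
(2) 1.2(372.3) + 0.7(47.5) + 0.7(210.1) + 0.5(24.5) = 639.33
(3) 1.3(372.3) + 0.8(24.5) = 503.59
(4) 0.85(372.3) - 1.6(24.5) = 277.26
Combination 4 gives the minimum: 277.26 kips.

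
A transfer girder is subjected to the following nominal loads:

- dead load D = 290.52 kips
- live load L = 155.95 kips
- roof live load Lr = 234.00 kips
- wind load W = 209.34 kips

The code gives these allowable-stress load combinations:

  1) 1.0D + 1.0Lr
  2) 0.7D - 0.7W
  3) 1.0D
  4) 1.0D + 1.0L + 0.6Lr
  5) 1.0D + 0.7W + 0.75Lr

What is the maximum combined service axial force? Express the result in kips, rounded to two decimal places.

612.56 kips

1) 1.0(290.52) + 1.0(234.00) = 524.52
2) 0.7(290.52) - 0.7(209.34) = 56.83
3) 1.0(290.52) = 290.52
4) 1.0(290.52) + 1.0(155.95) + 0.6(234.00) = 586.87
5) 1.0(290.52) + 0.7(209.34) + 0.75(234.00) = 612.56
Maximum is from combination 5.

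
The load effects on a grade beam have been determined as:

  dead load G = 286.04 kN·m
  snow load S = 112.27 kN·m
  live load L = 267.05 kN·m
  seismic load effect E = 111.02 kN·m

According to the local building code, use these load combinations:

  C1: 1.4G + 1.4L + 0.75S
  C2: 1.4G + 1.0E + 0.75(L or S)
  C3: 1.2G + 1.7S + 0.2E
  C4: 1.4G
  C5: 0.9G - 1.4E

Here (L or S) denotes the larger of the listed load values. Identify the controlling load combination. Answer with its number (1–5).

Combination 1

(L or S) → L = 267.05 kN·m.
C1: 1.4(286.04) + 1.4(267.05) + 0.75(112.27) = 400.46 + 373.87 + 84.20 = 858.53
C2: 1.4(286.04) + 1.0(111.02) + 0.75(267.05) = 711.76
C3: 1.2(286.04) + 1.7(112.27) + 0.2(111.02) = 343.25 + 190.86 + 22.20 = 556.31
C4: 1.4(286.04) = 400.46
C5: 0.9(286.04) - 1.4(111.02) = 257.44 - 155.43 = 102.01
The largest value is 858.53 kN·m from combination 1.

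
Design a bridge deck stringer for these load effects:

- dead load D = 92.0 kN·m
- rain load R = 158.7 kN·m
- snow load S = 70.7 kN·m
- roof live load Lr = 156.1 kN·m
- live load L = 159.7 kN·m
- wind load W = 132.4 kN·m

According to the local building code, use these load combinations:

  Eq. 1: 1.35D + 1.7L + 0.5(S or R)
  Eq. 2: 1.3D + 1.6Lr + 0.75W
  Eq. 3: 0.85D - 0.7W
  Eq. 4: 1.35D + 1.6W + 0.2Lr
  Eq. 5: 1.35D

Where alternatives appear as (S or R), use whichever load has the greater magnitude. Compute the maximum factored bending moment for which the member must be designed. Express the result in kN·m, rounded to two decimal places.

(S or R) → R = 158.7 kN·m.
Eq. 1: 1.35(92.0) + 1.7(159.7) + 0.5(158.7) = 475.04
Eq. 2: 1.3(92.0) + 1.6(156.1) + 0.75(132.4) = 468.66
Eq. 3: 0.85(92.0) - 0.7(132.4) = -14.48
Eq. 4: 1.35(92.0) + 1.6(132.4) + 0.2(156.1) = 367.26
Eq. 5: 1.35(92.0) = 124.20
The controlling combination is 1, giving 475.04 kN·m.

475.04 kN·m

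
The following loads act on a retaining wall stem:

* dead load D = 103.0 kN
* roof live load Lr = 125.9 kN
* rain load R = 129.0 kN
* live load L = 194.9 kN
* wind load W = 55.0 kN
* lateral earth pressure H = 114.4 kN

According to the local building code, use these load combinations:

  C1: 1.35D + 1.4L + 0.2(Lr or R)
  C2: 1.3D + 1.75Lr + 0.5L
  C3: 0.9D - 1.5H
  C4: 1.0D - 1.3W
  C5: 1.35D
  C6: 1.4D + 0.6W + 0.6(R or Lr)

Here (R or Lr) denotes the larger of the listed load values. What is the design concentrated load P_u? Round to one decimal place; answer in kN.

(Lr or R) → R = 129.0 kN; (R or Lr) → R = 129.0 kN.
C1: 1.35(103.0) + 1.4(194.9) + 0.2(129.0) = 437.7
C2: 1.3(103.0) + 1.75(125.9) + 0.5(194.9) = 133.9 + 220.3 + 97.5 = 451.7
C3: 0.9(103.0) - 1.5(114.4) = 92.7 - 171.6 = -78.9
C4: 1.0(103.0) - 1.3(55.0) = 103.0 - 71.5 = 31.5
C5: 1.35(103.0) = 139.1
C6: 1.4(103.0) + 0.6(55.0) + 0.6(129.0) = 144.2 + 33.0 + 77.4 = 254.6
The controlling combination is 2, giving 451.7 kN.

451.7 kN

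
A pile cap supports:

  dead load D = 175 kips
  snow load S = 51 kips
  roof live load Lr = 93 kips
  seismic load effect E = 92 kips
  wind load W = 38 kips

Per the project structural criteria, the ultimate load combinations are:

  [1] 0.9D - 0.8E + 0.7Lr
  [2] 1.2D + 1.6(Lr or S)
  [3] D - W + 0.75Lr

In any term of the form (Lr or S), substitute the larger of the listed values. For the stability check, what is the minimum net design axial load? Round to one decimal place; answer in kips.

149.0 kips

(Lr or S) → Lr = 93 kips.
[1] 0.9(175) - 0.8(92) + 0.7(93) = 157.5 - 73.6 + 65.1 = 149.0
[2] 1.2(175) + 1.6(93) = 210.0 + 148.8 = 358.8
[3] 1.0(175) - 1.0(38) + 0.75(93) = 175.0 - 38.0 + 69.8 = 206.8
Combination 1 gives the minimum: 149.0 kips.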